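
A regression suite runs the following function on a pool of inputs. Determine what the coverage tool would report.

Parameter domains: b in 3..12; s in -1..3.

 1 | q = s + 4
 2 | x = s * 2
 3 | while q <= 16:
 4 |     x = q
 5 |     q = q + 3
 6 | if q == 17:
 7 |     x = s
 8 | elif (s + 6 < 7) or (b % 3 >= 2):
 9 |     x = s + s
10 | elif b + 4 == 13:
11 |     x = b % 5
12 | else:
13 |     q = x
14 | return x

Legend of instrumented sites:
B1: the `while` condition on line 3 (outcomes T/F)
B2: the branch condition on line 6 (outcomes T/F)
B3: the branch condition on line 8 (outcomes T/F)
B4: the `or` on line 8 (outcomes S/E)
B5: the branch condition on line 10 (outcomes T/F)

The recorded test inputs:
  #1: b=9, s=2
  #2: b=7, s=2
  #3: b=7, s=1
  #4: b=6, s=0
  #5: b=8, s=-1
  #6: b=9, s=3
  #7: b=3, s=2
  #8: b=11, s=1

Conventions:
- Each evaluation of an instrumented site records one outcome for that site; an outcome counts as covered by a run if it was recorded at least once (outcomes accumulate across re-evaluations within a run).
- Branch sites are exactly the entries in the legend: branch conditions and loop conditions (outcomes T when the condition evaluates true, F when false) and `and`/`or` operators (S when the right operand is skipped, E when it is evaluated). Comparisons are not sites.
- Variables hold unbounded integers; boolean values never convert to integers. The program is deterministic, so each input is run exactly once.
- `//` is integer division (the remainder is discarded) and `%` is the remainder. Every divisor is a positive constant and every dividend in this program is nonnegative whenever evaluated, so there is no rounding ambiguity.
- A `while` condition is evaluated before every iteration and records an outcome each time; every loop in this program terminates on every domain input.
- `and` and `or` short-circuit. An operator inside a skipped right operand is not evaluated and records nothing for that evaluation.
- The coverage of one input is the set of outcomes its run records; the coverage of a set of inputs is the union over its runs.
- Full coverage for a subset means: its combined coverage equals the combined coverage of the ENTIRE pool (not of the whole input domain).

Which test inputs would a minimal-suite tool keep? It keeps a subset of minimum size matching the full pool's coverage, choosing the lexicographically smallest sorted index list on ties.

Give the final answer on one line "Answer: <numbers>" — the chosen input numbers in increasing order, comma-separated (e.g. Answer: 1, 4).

input #1 (b=9, s=2): events B1->T, B1->T, B1->T, B1->T, B1->F, B2->F, B4->E, B3->F, B5->T; covers B1=T, B1=F, B2=F, B3=F, B4=E, B5=T
input #2 (b=7, s=2): events B1->T, B1->T, B1->T, B1->T, B1->F, B2->F, B4->E, B3->F, B5->F; covers B1=T, B1=F, B2=F, B3=F, B4=E, B5=F
input #3 (b=7, s=1): events B1->T, B1->T, B1->T, B1->T, B1->F, B2->T; covers B1=T, B1=F, B2=T
input #4 (b=6, s=0): events B1->T, B1->T, B1->T, B1->T, B1->T, B1->F, B2->F, B4->S, B3->T; covers B1=T, B1=F, B2=F, B3=T, B4=S
input #5 (b=8, s=-1): events B1->T, B1->T, B1->T, B1->T, B1->T, B1->F, B2->F, B4->S, B3->T; covers B1=T, B1=F, B2=F, B3=T, B4=S
input #6 (b=9, s=3): events B1->T, B1->T, B1->T, B1->T, B1->F, B2->F, B4->E, B3->F, B5->T; covers B1=T, B1=F, B2=F, B3=F, B4=E, B5=T
input #7 (b=3, s=2): events B1->T, B1->T, B1->T, B1->T, B1->F, B2->F, B4->E, B3->F, B5->F; covers B1=T, B1=F, B2=F, B3=F, B4=E, B5=F
input #8 (b=11, s=1): events B1->T, B1->T, B1->T, B1->T, B1->F, B2->T; covers B1=T, B1=F, B2=T
together the pool reaches 10 outcomes: B1=T, B1=F, B2=T, B2=F, B3=T, B3=F, B4=S, B4=E, B5=T, B5=F
size 1 is not enough: best union over all size-1 subsets is 6/10
size 2 is not enough: best union over all size-2 subsets is 8/10
size 3 is not enough: best union over all size-3 subsets is 9/10
size 4: inputs {1, 2, 3, 4} cover all 10 outcomes, and no lexicographically smaller subset of this size does

Answer: 1, 2, 3, 4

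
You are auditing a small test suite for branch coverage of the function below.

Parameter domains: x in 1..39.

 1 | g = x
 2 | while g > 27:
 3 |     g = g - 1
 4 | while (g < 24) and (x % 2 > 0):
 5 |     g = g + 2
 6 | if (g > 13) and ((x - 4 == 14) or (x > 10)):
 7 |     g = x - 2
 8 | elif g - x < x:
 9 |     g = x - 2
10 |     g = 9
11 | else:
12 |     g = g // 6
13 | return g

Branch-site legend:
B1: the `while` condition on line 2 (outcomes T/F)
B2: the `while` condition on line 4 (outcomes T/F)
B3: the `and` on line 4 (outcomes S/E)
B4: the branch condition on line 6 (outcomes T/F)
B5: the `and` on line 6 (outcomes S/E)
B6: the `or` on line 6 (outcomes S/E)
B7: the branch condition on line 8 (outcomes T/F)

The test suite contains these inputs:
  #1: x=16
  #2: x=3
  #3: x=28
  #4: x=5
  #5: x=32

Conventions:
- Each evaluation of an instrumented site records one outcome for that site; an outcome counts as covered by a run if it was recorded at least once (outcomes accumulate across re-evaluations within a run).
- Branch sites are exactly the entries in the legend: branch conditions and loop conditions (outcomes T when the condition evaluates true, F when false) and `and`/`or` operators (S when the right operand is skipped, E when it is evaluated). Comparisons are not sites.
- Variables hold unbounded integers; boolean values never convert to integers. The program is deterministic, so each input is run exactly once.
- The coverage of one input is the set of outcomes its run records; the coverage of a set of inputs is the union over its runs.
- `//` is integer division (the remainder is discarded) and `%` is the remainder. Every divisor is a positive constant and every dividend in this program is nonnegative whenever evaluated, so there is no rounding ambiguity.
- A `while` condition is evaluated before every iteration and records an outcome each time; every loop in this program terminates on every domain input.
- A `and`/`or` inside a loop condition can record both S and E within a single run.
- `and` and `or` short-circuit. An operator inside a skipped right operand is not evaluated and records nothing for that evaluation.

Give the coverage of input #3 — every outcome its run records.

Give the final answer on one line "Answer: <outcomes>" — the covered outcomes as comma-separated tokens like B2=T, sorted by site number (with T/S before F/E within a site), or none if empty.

Event log for input #3 (x=28):
  B1->T, B1->F, B3->S, B2->F, B5->E, B6->E, B4->T
collecting distinct outcomes: B1=T, B1=F, B2=F, B3=S, B4=T, B5=E, B6=E

Answer: B1=T, B1=F, B2=F, B3=S, B4=T, B5=E, B6=E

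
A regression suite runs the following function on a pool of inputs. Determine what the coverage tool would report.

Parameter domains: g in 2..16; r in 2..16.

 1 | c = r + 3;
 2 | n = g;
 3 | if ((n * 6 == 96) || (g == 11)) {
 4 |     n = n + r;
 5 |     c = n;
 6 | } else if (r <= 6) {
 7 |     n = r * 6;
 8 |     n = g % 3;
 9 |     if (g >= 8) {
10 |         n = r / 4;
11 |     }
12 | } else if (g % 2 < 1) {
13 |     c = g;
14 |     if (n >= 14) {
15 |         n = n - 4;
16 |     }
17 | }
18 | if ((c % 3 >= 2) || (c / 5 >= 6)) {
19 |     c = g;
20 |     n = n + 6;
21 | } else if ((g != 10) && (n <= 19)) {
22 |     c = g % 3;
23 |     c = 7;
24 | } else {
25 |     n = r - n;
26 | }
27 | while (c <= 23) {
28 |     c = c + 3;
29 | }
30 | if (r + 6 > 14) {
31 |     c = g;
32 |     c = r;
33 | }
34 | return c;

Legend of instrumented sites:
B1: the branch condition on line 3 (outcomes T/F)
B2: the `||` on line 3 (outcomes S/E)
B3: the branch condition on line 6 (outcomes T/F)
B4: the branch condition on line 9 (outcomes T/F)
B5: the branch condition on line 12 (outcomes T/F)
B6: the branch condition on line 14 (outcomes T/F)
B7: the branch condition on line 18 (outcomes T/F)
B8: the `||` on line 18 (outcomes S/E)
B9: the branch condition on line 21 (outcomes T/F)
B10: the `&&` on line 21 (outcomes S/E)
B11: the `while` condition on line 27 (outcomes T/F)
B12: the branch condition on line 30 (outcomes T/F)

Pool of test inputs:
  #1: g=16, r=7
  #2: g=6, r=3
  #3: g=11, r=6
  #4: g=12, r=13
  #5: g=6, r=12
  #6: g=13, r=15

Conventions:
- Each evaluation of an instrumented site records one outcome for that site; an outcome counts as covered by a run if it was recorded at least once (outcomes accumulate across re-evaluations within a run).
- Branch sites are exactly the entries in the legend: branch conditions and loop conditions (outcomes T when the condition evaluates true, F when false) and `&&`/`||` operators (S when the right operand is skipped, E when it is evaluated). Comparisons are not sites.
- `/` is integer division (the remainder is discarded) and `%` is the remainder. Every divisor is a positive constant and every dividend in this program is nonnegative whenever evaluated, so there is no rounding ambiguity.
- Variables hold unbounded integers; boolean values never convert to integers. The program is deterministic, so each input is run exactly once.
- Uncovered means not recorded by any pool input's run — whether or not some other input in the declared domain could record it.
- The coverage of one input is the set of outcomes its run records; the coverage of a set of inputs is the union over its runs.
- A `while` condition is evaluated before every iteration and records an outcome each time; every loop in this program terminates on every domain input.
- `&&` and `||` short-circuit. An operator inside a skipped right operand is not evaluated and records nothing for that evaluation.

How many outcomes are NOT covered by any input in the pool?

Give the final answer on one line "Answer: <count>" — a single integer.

run #1 (g=16, r=7) runs B2->S, B1->T, B8->S, B7->T, B11->T, B11->T, B11->T, B11->F, B12->F; records B1=T, B2=S, B7=T, B8=S, B11=T, B11=F, B12=F
run #2 (g=6, r=3) runs B2->E, B1->F, B3->T, B4->F, B8->E, B7->F, B10->E, B9->T, B11->T, B11->T, B11->T, B11->T, B11->T, B11->T, ...; records B1=F, B2=E, B3=T, B4=F, B7=F, B8=E, B9=T, B10=E, B11=T, B11=F, B12=F
run #3 (g=11, r=6) runs B2->E, B1->T, B8->S, B7->T, B11->T, B11->T, B11->T, B11->T, B11->T, B11->F, B12->F; records B1=T, B2=E, B7=T, B8=S, B11=T, B11=F, B12=F
run #4 (g=12, r=13) runs B2->E, B1->F, B3->F, B5->T, B6->F, B8->E, B7->F, B10->E, B9->T, B11->T, B11->T, B11->T, B11->T, B11->T, ...; records B1=F, B2=E, B3=F, B5=T, B6=F, B7=F, B8=E, B9=T, B10=E, B11=T, B11=F, B12=T
run #5 (g=6, r=12) runs B2->E, B1->F, B3->F, B5->T, B6->F, B8->E, B7->F, B10->E, B9->T, B11->T, B11->T, B11->T, B11->T, B11->T, ...; records B1=F, B2=E, B3=F, B5=T, B6=F, B7=F, B8=E, B9=T, B10=E, B11=T, B11=F, B12=T
run #6 (g=13, r=15) runs B2->E, B1->F, B3->F, B5->F, B8->E, B7->F, B10->E, B9->T, B11->T, B11->T, B11->T, B11->T, B11->T, B11->T, ...; records B1=F, B2=E, B3=F, B5=F, B7=F, B8=E, B9=T, B10=E, B11=T, B11=F, B12=T
union over the pool: B1=T, B1=F, B2=S, B2=E, B3=T, B3=F, B4=F, B5=T, B5=F, B6=F, B7=T, B7=F, B8=S, B8=E, B9=T, B10=E, B11=T, B11=F, B12=T, B12=F
uncovered (4 of 24): B4=T, B6=T, B9=F, B10=S

Answer: 4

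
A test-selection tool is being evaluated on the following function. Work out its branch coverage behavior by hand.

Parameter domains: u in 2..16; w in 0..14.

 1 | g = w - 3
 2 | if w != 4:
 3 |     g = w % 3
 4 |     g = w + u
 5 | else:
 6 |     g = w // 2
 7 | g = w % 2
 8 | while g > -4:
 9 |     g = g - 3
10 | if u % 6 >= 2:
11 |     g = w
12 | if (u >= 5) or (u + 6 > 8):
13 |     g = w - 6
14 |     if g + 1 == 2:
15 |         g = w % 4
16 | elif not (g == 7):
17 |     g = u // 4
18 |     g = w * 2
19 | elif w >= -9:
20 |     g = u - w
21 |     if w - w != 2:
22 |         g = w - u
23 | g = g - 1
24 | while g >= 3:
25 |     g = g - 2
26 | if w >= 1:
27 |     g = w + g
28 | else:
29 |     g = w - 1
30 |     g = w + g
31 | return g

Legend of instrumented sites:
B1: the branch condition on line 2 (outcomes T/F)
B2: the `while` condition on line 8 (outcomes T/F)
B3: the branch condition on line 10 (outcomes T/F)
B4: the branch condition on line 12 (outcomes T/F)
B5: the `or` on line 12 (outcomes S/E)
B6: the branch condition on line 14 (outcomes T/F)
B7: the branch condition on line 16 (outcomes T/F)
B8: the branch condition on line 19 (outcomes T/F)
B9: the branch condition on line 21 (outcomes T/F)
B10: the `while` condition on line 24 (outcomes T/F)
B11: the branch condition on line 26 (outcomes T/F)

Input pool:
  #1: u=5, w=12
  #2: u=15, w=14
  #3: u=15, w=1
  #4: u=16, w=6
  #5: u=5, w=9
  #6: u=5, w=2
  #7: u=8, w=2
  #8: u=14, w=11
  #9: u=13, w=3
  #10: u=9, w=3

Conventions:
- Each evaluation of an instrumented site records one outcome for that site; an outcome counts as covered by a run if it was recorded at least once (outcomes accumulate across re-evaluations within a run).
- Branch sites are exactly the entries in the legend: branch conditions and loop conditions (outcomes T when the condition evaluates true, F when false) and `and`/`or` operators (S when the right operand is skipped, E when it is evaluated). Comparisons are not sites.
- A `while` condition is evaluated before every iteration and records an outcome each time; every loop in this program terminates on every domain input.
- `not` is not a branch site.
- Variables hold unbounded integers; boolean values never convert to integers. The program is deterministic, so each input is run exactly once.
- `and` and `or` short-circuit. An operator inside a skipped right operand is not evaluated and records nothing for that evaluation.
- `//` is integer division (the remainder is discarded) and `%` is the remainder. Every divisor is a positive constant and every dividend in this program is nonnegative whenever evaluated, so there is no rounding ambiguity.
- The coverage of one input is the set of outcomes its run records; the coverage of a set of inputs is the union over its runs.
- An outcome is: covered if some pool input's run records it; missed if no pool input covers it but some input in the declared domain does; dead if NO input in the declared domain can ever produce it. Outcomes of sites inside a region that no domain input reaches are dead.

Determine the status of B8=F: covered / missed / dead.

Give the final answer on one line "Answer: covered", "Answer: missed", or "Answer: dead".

no pool input records B8=F
checking all 225 inputs in the declared domain: B8=F is never recorded -> dead

Answer: dead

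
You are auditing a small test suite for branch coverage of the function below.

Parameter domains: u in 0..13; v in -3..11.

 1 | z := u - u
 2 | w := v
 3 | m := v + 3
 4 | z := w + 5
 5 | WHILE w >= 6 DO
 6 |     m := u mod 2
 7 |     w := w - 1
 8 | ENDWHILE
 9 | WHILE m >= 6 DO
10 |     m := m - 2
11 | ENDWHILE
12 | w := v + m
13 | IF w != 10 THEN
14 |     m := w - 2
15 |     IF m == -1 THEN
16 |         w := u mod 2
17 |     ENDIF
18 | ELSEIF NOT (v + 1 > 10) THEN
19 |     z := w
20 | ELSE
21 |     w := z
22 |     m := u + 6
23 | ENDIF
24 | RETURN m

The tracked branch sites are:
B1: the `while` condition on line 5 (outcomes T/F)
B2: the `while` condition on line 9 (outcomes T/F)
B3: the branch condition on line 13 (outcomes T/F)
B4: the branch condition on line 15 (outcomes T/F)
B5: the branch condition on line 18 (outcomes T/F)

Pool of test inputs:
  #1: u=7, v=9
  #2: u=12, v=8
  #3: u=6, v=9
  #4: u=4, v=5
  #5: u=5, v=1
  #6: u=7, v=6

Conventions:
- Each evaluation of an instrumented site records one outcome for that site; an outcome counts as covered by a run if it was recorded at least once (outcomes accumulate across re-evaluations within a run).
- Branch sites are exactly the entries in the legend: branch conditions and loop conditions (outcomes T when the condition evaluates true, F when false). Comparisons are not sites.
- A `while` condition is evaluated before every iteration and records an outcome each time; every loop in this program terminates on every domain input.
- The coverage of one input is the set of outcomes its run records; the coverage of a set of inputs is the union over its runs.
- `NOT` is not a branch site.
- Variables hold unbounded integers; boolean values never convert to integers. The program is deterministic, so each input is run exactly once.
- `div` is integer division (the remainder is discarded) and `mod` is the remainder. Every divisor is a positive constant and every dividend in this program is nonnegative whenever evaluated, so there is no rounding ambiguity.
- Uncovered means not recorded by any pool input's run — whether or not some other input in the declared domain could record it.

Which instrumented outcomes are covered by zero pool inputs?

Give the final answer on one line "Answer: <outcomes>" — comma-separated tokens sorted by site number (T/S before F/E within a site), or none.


run #1 (u=7, v=9) runs B1->T, B1->T, B1->T, B1->T, B1->F, B2->F, B3->F, B5->T; records B1=T, B1=F, B2=F, B3=F, B5=T
run #2 (u=12, v=8) runs B1->T, B1->T, B1->T, B1->F, B2->F, B3->T, B4->F; records B1=T, B1=F, B2=F, B3=T, B4=F
run #3 (u=6, v=9) runs B1->T, B1->T, B1->T, B1->T, B1->F, B2->F, B3->T, B4->F; records B1=T, B1=F, B2=F, B3=T, B4=F
run #4 (u=4, v=5) runs B1->F, B2->T, B2->T, B2->F, B3->T, B4->F; records B1=F, B2=T, B2=F, B3=T, B4=F
run #5 (u=5, v=1) runs B1->F, B2->F, B3->T, B4->F; records B1=F, B2=F, B3=T, B4=F
run #6 (u=7, v=6) runs B1->T, B1->F, B2->F, B3->T, B4->F; records B1=T, B1=F, B2=F, B3=T, B4=F
union over the pool: B1=T, B1=F, B2=T, B2=F, B3=T, B3=F, B4=F, B5=T
uncovered (2 of 10): B4=T, B5=F
Answer: B4=T, B5=F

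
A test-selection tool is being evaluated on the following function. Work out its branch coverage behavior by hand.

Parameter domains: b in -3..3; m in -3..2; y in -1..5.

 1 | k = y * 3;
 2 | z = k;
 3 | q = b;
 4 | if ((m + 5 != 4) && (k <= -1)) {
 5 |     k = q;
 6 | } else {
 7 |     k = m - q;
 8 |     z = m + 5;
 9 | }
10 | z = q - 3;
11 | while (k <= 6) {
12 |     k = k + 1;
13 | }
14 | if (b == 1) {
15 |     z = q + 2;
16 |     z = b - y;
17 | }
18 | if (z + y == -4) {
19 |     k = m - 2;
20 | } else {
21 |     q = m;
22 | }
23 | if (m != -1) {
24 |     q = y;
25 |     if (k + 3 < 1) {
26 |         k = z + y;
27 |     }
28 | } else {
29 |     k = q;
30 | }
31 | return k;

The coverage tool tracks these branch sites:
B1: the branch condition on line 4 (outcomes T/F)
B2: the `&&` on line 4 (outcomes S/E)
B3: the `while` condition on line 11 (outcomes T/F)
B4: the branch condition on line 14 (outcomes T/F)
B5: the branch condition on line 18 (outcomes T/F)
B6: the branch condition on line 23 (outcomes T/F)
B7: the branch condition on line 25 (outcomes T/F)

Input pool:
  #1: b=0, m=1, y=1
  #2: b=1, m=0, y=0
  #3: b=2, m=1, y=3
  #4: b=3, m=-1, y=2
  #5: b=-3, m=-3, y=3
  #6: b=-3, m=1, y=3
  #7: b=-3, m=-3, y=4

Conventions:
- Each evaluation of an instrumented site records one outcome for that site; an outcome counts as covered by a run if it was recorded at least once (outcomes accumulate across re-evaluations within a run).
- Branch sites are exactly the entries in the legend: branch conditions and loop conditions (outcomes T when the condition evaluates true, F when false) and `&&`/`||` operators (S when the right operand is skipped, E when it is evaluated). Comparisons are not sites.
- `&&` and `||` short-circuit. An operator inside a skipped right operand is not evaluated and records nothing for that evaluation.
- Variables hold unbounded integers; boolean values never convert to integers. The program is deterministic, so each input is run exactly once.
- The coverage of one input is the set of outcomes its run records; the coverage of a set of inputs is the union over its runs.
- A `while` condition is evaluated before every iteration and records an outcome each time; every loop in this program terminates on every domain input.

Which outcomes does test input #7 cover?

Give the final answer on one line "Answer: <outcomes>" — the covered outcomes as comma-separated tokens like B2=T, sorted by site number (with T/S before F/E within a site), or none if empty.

Simulating input #7 (b=-3, m=-3, y=4) step by step:
  B2->E, B1->F, B3->T, B3->T, B3->T, B3->T, B3->T, B3->T, B3->T, B3->F
  B4->F, B5->F, B6->T, B7->F
distinct outcomes covered: B1=F, B2=E, B3=T, B3=F, B4=F, B5=F, B6=T, B7=F

Answer: B1=F, B2=E, B3=T, B3=F, B4=F, B5=F, B6=T, B7=F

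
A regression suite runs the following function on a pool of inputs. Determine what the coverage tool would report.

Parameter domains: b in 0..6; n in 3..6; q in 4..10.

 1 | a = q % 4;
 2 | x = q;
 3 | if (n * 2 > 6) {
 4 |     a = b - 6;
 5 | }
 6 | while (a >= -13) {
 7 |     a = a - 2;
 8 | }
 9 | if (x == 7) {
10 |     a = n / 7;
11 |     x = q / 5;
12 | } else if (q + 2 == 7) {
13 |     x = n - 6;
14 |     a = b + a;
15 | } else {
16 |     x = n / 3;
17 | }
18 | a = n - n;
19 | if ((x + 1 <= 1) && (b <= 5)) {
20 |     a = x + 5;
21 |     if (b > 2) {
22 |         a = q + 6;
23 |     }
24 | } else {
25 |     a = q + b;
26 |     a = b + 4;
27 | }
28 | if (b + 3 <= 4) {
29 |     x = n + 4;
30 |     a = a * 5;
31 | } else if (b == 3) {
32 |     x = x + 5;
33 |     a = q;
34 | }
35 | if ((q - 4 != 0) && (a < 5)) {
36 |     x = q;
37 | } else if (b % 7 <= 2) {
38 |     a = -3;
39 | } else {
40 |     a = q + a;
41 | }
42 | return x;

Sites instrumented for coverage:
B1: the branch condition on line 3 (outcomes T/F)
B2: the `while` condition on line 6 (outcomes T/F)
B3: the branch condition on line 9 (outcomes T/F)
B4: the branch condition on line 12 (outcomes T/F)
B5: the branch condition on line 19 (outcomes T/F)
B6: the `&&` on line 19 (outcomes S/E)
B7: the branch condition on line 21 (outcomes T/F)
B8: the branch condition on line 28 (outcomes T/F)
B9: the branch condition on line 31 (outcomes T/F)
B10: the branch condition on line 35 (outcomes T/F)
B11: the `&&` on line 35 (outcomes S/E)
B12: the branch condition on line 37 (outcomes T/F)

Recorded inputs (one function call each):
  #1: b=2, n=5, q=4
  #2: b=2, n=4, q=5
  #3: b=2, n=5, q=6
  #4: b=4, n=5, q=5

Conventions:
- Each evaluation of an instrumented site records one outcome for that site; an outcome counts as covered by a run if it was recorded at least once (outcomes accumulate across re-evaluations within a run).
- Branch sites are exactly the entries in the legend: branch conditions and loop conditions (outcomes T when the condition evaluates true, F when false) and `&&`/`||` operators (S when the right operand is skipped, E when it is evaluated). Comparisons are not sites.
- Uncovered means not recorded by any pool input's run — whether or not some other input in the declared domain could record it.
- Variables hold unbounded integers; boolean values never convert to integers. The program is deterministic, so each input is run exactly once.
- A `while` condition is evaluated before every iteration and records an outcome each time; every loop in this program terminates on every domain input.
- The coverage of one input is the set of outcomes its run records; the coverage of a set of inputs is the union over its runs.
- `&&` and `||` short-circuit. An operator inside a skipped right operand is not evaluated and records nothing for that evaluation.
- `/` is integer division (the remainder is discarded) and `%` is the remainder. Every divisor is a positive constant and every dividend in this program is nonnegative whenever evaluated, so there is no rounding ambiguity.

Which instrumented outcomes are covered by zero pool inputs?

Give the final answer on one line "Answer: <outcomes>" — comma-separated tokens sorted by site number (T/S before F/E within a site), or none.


run #1 (b=2, n=5, q=4) runs B1->T, B2->T, B2->T, B2->T, B2->T, B2->T, B2->F, B3->F, B4->F, B6->S, B5->F, B8->F, B9->F, B11->S, ...; records B1=T, B2=T, B2=F, B3=F, B4=F, B5=F, B6=S, B8=F, B9=F, B10=F, B11=S, B12=T
run #2 (b=2, n=4, q=5) runs B1->T, B2->T, B2->T, B2->T, B2->T, B2->T, B2->F, B3->F, B4->T, B6->E, B5->T, B7->F, B8->F, B9->F, ...; records B1=T, B2=T, B2=F, B3=F, B4=T, B5=T, B6=E, B7=F, B8=F, B9=F, B10=T, B11=E
run #3 (b=2, n=5, q=6) runs B1->T, B2->T, B2->T, B2->T, B2->T, B2->T, B2->F, B3->F, B4->F, B6->S, B5->F, B8->F, B9->F, B11->E, ...; records B1=T, B2=T, B2=F, B3=F, B4=F, B5=F, B6=S, B8=F, B9=F, B10=F, B11=E, B12=T
run #4 (b=4, n=5, q=5) runs B1->T, B2->T, B2->T, B2->T, B2->T, B2->T, B2->T, B2->F, B3->F, B4->T, B6->E, B5->T, B7->T, B8->F, ...; records B1=T, B2=T, B2=F, B3=F, B4=T, B5=T, B6=E, B7=T, B8=F, B9=F, B10=F, B11=E, B12=F
union over the pool: B1=T, B2=T, B2=F, B3=F, B4=T, B4=F, B5=T, B5=F, B6=S, B6=E, B7=T, B7=F, B8=F, B9=F, B10=T, B10=F, B11=S, B11=E, B12=T, B12=F
uncovered (4 of 24): B1=F, B3=T, B8=T, B9=T
Answer: B1=F, B3=T, B8=T, B9=T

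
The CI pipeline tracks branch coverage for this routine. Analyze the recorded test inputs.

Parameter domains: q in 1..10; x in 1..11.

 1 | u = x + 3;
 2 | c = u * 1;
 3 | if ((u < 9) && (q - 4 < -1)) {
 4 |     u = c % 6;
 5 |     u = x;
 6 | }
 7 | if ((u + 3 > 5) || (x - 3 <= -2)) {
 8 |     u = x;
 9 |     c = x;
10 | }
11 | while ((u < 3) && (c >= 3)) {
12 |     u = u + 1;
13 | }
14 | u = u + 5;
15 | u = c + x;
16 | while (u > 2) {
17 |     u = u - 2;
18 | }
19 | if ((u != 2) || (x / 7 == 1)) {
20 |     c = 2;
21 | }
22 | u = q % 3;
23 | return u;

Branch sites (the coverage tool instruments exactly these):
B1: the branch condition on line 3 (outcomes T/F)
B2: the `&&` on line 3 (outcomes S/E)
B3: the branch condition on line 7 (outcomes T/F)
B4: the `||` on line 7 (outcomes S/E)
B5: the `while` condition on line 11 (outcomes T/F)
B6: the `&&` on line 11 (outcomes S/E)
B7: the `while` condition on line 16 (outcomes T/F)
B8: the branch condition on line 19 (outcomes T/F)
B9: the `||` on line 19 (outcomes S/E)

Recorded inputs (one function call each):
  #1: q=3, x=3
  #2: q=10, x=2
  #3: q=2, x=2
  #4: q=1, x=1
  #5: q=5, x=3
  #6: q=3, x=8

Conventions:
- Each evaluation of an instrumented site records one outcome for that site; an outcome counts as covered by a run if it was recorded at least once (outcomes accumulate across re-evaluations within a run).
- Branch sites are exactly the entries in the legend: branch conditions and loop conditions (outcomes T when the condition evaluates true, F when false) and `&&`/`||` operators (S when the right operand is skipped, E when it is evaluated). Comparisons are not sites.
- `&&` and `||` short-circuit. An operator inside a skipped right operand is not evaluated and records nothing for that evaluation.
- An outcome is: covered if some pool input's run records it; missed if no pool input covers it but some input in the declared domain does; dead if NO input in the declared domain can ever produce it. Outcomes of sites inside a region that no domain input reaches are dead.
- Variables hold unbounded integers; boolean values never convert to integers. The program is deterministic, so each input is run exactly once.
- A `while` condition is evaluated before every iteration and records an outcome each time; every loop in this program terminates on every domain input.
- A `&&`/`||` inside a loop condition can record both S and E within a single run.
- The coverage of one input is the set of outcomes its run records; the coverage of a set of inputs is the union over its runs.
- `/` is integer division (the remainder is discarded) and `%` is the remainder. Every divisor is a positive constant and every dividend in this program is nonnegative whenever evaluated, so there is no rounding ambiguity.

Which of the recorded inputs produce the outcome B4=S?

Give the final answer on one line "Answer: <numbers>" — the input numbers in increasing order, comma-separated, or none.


input #1 (q=3, x=3): covers B4=S
input #2 (q=10, x=2): covers B4=S
input #3 (q=2, x=2): misses B4=S
input #4 (q=1, x=1): misses B4=S
input #5 (q=5, x=3): covers B4=S
input #6 (q=3, x=8): covers B4=S
Answer: 1, 2, 5, 6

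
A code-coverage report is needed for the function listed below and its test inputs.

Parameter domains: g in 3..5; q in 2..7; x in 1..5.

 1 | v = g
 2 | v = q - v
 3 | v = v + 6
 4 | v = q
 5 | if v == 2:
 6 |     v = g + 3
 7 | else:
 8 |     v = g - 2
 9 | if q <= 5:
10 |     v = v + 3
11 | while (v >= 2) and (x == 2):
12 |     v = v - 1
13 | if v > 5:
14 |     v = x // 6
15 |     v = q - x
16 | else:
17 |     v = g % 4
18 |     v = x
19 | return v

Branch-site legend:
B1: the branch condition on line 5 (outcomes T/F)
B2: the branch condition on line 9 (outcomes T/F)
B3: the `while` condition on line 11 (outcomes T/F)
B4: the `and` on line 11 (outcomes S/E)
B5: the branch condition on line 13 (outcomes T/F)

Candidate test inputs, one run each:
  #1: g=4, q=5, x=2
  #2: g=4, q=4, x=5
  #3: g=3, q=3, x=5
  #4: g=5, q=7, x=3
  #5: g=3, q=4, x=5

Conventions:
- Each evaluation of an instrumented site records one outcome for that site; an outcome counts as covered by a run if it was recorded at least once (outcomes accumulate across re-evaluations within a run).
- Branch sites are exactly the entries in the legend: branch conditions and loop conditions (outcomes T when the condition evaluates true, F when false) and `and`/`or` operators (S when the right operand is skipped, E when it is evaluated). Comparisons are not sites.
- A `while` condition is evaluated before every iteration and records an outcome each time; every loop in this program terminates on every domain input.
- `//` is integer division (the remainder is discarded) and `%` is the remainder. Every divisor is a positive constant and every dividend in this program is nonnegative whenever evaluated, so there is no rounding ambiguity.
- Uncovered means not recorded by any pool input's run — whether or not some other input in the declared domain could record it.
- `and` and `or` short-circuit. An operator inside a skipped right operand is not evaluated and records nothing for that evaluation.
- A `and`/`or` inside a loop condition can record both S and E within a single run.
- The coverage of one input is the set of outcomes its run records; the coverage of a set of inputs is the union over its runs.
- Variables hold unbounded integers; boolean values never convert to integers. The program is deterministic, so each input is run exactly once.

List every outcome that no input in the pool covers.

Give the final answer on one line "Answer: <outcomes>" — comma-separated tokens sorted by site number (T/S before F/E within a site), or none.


#1 (g=4, q=5, x=2) -> B1->F, B2->T, B4->E, B3->T, B4->E, B3->T, B4->E, B3->T, B4->E, B3->T, B4->S, B3->F, B5->F; covered: B1=F, B2=T, B3=T, B3=F, B4=S, B4=E, B5=F
#2 (g=4, q=4, x=5) -> B1->F, B2->T, B4->E, B3->F, B5->F; covered: B1=F, B2=T, B3=F, B4=E, B5=F
#3 (g=3, q=3, x=5) -> B1->F, B2->T, B4->E, B3->F, B5->F; covered: B1=F, B2=T, B3=F, B4=E, B5=F
#4 (g=5, q=7, x=3) -> B1->F, B2->F, B4->E, B3->F, B5->F; covered: B1=F, B2=F, B3=F, B4=E, B5=F
#5 (g=3, q=4, x=5) -> B1->F, B2->T, B4->E, B3->F, B5->F; covered: B1=F, B2=T, B3=F, B4=E, B5=F
union over the pool: B1=F, B2=T, B2=F, B3=T, B3=F, B4=S, B4=E, B5=F
uncovered (2 of 10): B1=T, B5=T
Answer: B1=T, B5=T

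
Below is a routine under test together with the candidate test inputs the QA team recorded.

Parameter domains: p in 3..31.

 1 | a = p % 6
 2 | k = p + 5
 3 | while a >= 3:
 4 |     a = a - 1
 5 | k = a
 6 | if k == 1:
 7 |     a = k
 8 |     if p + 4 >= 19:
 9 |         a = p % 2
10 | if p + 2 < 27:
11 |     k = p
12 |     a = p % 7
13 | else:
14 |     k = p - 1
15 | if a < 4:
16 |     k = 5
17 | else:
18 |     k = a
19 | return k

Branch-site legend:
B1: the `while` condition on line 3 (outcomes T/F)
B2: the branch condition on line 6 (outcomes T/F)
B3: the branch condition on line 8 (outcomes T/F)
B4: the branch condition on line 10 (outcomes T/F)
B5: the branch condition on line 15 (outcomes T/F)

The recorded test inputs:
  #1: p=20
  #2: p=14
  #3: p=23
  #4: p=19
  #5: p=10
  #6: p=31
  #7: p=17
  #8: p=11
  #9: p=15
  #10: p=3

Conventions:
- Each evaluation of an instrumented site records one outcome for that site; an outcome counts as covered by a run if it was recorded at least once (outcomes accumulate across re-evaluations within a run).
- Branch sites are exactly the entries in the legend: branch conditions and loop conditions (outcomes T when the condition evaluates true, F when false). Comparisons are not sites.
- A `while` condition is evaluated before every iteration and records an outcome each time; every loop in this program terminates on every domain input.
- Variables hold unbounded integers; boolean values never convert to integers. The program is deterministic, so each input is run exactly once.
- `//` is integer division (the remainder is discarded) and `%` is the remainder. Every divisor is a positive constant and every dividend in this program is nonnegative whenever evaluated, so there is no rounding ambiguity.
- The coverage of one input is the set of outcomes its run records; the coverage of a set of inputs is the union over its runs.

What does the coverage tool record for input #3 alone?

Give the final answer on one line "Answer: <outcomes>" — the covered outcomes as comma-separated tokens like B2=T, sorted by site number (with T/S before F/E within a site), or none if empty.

Simulating input #3 (p=23) step by step:
  B1->T, B1->T, B1->T, B1->F, B2->F, B4->T, B5->T
deduplicating events, the covered set is: B1=T, B1=F, B2=F, B4=T, B5=T

Answer: B1=T, B1=F, B2=F, B4=T, B5=T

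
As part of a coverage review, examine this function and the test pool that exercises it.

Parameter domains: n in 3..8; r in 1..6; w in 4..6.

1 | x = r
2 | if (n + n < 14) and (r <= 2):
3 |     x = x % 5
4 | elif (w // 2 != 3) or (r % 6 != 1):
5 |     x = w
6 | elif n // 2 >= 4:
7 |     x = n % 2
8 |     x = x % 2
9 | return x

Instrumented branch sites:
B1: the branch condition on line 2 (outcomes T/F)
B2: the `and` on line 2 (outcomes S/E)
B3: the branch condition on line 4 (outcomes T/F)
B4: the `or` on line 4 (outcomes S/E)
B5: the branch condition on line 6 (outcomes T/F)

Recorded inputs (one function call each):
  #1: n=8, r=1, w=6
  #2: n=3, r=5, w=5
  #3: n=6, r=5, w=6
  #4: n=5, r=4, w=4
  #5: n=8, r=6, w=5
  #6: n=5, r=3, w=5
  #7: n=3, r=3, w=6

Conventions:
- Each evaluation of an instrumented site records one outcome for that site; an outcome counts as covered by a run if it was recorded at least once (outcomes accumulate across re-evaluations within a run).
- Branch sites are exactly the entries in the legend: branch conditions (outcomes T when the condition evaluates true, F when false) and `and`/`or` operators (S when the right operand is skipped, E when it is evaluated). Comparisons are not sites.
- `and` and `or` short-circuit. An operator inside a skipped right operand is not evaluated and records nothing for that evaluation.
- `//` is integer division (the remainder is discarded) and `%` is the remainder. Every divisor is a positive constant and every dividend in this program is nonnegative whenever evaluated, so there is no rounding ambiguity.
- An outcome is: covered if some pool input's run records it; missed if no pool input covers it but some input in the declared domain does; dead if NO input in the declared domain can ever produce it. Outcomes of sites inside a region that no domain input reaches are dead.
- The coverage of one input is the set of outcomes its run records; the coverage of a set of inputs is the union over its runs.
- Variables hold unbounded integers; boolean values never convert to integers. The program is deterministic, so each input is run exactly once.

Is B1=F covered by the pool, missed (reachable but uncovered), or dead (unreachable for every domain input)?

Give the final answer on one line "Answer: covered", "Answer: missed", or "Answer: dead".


B1=F is recorded by pool input(s) 1, 2, 3, 4, 5, 6, 7 -> covered
Answer: covered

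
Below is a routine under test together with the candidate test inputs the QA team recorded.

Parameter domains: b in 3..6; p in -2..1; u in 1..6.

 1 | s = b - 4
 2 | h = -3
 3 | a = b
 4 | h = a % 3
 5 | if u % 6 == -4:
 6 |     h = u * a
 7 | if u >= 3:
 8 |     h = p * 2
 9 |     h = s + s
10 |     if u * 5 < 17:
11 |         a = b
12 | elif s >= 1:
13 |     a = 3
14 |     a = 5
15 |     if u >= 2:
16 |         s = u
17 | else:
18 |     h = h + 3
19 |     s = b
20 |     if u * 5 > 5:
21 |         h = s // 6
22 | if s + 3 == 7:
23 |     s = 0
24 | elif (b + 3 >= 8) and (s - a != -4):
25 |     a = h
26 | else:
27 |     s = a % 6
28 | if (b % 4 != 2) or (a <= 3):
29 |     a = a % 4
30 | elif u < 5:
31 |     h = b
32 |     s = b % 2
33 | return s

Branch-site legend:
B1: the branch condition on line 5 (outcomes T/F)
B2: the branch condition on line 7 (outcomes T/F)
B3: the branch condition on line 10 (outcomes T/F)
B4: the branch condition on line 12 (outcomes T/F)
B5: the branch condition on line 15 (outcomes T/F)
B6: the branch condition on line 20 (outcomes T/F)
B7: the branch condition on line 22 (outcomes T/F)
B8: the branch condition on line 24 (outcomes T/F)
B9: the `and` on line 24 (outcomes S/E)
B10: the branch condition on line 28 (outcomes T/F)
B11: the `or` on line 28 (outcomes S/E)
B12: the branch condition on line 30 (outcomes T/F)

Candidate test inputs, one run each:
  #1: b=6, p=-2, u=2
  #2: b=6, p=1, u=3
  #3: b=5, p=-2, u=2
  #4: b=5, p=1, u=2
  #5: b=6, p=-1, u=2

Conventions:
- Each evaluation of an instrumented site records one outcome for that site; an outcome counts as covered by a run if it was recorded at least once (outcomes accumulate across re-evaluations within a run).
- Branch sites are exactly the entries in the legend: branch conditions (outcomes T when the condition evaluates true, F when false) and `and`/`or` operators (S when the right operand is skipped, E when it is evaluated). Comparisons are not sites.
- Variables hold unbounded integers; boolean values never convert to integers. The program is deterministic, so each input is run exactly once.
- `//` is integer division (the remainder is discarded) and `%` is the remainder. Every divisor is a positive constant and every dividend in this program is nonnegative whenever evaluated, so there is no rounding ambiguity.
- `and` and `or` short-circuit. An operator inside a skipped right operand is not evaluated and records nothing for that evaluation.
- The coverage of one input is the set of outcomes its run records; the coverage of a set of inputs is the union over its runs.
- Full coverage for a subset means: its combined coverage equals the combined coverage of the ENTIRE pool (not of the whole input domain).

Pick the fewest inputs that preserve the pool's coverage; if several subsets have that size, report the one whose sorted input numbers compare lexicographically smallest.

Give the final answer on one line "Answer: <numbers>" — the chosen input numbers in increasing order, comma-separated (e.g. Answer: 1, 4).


input #1 (b=6, p=-2, u=2): covers B1=F, B2=F, B4=T, B5=T, B7=F, B8=T, B9=E, B10=T, B11=E
input #2 (b=6, p=1, u=3): covers B1=F, B2=T, B3=T, B7=F, B8=F, B9=E, B10=F, B11=E, B12=T
input #3 (b=5, p=-2, u=2): covers B1=F, B2=F, B4=T, B5=T, B7=F, B8=T, B9=E, B10=T, B11=S
input #4 (b=5, p=1, u=2): covers B1=F, B2=F, B4=T, B5=T, B7=F, B8=T, B9=E, B10=T, B11=S
input #5 (b=6, p=-1, u=2): covers B1=F, B2=F, B4=T, B5=T, B7=F, B8=T, B9=E, B10=T, B11=E
the full pool covers 15 outcomes: B1=F, B2=T, B2=F, B3=T, B4=T, B5=T, B7=F, B8=T, B8=F, B9=E, B10=T, B10=F, B11=S, B11=E, B12=T
every size-1 subset falls short of the 15 outcomes (best: 9/15)
the canonical winner is {2, 3}: size 2, full 15-outcome coverage, earliest index list among size-2 covers
Answer: 2, 3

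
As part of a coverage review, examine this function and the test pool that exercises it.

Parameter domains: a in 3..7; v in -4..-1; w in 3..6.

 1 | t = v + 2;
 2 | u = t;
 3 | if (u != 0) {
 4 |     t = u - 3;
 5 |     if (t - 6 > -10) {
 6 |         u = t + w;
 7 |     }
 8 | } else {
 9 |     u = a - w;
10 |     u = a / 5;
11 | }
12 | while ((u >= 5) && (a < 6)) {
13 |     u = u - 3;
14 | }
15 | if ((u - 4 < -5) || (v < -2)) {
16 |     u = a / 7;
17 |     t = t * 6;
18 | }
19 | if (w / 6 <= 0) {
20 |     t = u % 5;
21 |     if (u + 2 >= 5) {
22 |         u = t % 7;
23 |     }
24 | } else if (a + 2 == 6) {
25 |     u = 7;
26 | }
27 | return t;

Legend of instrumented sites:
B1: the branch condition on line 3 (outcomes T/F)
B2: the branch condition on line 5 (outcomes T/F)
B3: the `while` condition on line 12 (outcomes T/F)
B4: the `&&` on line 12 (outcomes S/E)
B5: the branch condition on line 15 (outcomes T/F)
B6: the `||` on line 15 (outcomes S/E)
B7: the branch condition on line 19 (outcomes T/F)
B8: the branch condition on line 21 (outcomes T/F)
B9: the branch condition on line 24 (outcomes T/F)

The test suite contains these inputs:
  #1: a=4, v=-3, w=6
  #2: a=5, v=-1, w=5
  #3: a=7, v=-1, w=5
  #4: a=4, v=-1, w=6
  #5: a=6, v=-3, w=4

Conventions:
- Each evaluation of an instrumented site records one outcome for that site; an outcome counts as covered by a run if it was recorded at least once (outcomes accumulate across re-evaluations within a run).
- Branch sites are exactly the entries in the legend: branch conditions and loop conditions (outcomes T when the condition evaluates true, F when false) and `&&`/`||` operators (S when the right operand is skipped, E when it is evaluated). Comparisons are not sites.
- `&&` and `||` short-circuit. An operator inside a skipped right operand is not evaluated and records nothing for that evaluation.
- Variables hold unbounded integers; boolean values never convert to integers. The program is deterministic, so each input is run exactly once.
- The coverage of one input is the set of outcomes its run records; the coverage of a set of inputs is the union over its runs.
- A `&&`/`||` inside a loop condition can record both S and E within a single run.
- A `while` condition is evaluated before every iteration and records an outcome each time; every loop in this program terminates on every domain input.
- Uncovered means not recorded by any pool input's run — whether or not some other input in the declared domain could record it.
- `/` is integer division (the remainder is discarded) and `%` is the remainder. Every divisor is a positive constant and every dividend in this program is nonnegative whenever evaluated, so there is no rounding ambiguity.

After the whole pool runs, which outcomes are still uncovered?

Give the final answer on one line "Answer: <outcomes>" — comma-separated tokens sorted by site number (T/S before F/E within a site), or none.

#1 (a=4, v=-3, w=6) -> B1->T, B2->F, B4->S, B3->F, B6->E, B5->T, B7->F, B9->T; covered: B1=T, B2=F, B3=F, B4=S, B5=T, B6=E, B7=F, B9=T
#2 (a=5, v=-1, w=5) -> B1->T, B2->T, B4->S, B3->F, B6->E, B5->F, B7->T, B8->T; covered: B1=T, B2=T, B3=F, B4=S, B5=F, B6=E, B7=T, B8=T
#3 (a=7, v=-1, w=5) -> B1->T, B2->T, B4->S, B3->F, B6->E, B5->F, B7->T, B8->T; covered: B1=T, B2=T, B3=F, B4=S, B5=F, B6=E, B7=T, B8=T
#4 (a=4, v=-1, w=6) -> B1->T, B2->T, B4->S, B3->F, B6->E, B5->F, B7->F, B9->T; covered: B1=T, B2=T, B3=F, B4=S, B5=F, B6=E, B7=F, B9=T
#5 (a=6, v=-3, w=4) -> B1->T, B2->F, B4->S, B3->F, B6->E, B5->T, B7->T, B8->F; covered: B1=T, B2=F, B3=F, B4=S, B5=T, B6=E, B7=T, B8=F
union over the pool: B1=T, B2=T, B2=F, B3=F, B4=S, B5=T, B5=F, B6=E, B7=T, B7=F, B8=T, B8=F, B9=T
uncovered (5 of 18): B1=F, B3=T, B4=E, B6=S, B9=F

Answer: B1=F, B3=T, B4=E, B6=S, B9=F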